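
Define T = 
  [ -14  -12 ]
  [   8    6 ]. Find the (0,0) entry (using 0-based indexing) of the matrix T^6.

139840

Characteristic polynomial: λ^2 + 8λ + 12 = (λ + 2)(λ + 6), so the eigenvalues are -6, -2.
λ=-2: eigenvector (-1, 1).
λ=-6: eigenvector (3, -2).
P = [[-1, 3], [1, -2]], D = diag(-2, -6), P⁻¹ = [[2, 3], [1, 1]].
T⁶ = P·diag(64, 46656)·P⁻¹ = [[139840, 139776], [-93184, -93120]].
The requested entry is 139840.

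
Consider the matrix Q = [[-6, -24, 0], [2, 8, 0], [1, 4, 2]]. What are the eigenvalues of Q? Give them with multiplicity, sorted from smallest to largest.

0, 2, 2

Characteristic polynomial: p(λ) = λ^3 - 4λ^2 + 4λ = λ(λ - 2)^2.
Roots (with multiplicity): 0, 2, 2.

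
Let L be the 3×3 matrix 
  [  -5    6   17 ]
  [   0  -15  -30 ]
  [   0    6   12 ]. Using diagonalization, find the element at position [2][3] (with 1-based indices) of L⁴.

Characteristic polynomial: s^3 + 8s^2 + 15s = s(s + 3)(s + 5), so the eigenvalues are -5, -3, 0.
s=-5: eigenvector (1, 0, 0).
s=0: eigenvector (1, -2, 1).
s=-3: eigenvector (-2, 5, -2).
P = [[1, 1, -2], [0, -2, 5], [0, 1, -2]], D = diag(-5, 0, -3), P⁻¹ = [[1, 0, -1], [0, 2, 5], [0, 1, 2]].
L⁴ = P·diag(625, 0, 81)·P⁻¹ = [[625, -162, -949], [0, 405, 810], [0, -162, -324]].
The requested entry is 810.

810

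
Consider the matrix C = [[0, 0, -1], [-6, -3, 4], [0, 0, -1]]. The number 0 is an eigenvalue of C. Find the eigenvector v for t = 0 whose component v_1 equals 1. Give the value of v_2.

C = [[0, 0, -1], [-6, -3, 4], [0, 0, -1]].
Solving (C)v = 0 gives the eigenspace spanned by (1, -2, 0).
With v_1 = 1, v = (1, -2, 0), so v_2 = -2.

-2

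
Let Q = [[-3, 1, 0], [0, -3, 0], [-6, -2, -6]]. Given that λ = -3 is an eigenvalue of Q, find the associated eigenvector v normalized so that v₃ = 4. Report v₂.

0

Q + 3I = [[0, 1, 0], [0, 0, 0], [-6, -2, -3]].
Solving (Q + 3I)v = 0 gives the eigenspace spanned by (-2, 0, 4).
With v₃ = 4, v = (-2, 0, 4), so v₂ = 0.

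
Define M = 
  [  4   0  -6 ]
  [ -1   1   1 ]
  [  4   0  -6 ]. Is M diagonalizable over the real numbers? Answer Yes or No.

Characteristic polynomial: p(λ) = λ^3 + λ^2 - 2λ = λ(λ - 1)(λ + 2).
All 3 eigenvalues are distinct, so M is diagonalizable.

Yes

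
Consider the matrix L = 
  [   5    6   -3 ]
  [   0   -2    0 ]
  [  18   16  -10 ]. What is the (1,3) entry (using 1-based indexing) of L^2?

Characteristic polynomial: r^3 + 7r^2 + 14r + 8 = (r + 1)(r + 2)(r + 4), so the eigenvalues are -4, -2, -1.
r=-1: eigenvector (1, 0, 2).
r=-2: eigenvector (0, 1, 2).
r=-4: eigenvector (1, 0, 3).
P = [[1, 0, 1], [0, 1, 0], [2, 2, 3]], D = diag(-1, -2, -4), P⁻¹ = [[3, 2, -1], [0, 1, 0], [-2, -2, 1]].
L² = P·diag(1, 4, 16)·P⁻¹ = [[-29, -30, 15], [0, 4, 0], [-90, -84, 46]].
The requested entry is 15.

15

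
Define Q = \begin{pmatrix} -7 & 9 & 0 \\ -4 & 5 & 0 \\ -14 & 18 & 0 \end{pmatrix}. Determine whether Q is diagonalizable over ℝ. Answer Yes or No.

Characteristic polynomial: p(λ) = λ^3 + 2λ^2 + λ = λ(λ + 1)^2.
λ = -1 has algebraic multiplicity 2; rank(Q + 1I) = 2, so geometric multiplicity = 1.
Geometric multiplicity < algebraic multiplicity, so Q is not diagonalizable.

No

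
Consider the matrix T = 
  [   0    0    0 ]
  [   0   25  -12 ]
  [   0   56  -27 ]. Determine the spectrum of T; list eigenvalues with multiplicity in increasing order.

-3, 0, 1

Characteristic polynomial: p(r) = r^3 + 2r^2 - 3r = r(r - 1)(r + 3).
Roots (with multiplicity): -3, 0, 1.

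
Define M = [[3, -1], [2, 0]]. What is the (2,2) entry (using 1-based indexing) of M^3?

-6

Characteristic polynomial: t^2 - 3t + 2 = (t - 2)(t - 1), so the eigenvalues are 1, 2.
t=2: eigenvector (1, 1).
t=1: eigenvector (-1, -2).
P = [[1, -1], [1, -2]], D = diag(2, 1), P⁻¹ = [[2, -1], [1, -1]].
M³ = P·diag(8, 1)·P⁻¹ = [[15, -7], [14, -6]].
The requested entry is -6.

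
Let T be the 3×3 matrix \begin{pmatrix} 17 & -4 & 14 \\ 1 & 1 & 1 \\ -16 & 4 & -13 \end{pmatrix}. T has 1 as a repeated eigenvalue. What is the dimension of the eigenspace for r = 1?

1

T − 1I = [[16, -4, 14], [1, 0, 1], [-16, 4, -14]].
This matrix has rank 2, so its null space has dimension 3 − 2 = 1.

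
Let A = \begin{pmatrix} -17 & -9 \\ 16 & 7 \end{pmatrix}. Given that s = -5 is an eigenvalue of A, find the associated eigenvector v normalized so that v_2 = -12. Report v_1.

9

A + 5I = [[-12, -9], [16, 12]].
Solving (A + 5I)v = 0 gives the eigenspace spanned by (9, -12).
With v_2 = -12, v = (9, -12), so v_1 = 9.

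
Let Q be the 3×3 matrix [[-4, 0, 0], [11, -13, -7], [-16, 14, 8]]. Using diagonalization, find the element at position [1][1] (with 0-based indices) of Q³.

-433

Characteristic polynomial: μ^3 + 9μ^2 + 14μ - 24 = (μ - 1)(μ + 4)(μ + 6), so the eigenvalues are -6, -4, 1.
μ=-4: eigenvector (1, 2, -1).
μ=1: eigenvector (0, 1, -2).
μ=-6: eigenvector (0, 1, -1).
P = [[1, 0, 0], [2, 1, 1], [-1, -2, -1]], D = diag(-4, 1, -6), P⁻¹ = [[1, 0, 0], [1, -1, -1], [-3, 2, 1]].
Q³ = P·diag(-64, 1, -216)·P⁻¹ = [[-64, 0, 0], [521, -433, -217], [-586, 434, 218]].
The requested entry is -433.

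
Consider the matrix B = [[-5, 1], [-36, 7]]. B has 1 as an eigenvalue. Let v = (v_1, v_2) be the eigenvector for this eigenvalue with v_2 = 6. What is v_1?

1

B − 1I = [[-6, 1], [-36, 6]].
Solving (B − 1I)v = 0 gives the eigenspace spanned by (1, 6).
With v_2 = 6, v = (1, 6), so v_1 = 1.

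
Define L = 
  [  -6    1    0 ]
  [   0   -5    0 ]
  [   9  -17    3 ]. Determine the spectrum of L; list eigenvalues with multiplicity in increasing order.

-6, -5, 3

Characteristic polynomial: p(μ) = μ^3 + 8μ^2 - 3μ - 90 = (μ - 3)(μ + 5)(μ + 6).
Roots (with multiplicity): -6, -5, 3.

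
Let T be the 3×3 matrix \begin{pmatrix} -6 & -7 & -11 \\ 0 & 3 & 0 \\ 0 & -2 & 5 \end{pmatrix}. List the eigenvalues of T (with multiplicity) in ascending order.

-6, 3, 5

Characteristic polynomial: p(r) = r^3 - 2r^2 - 33r + 90 = (r - 5)(r - 3)(r + 6).
Roots (with multiplicity): -6, 3, 5.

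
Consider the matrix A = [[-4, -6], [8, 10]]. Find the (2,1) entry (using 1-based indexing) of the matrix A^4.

960

Characteristic polynomial: s^2 - 6s + 8 = (s - 4)(s - 2), so the eigenvalues are 2, 4.
s=4: eigenvector (-3, 4).
s=2: eigenvector (1, -1).
P = [[-3, 1], [4, -1]], D = diag(4, 2), P⁻¹ = [[1, 1], [4, 3]].
A⁴ = P·diag(256, 16)·P⁻¹ = [[-704, -720], [960, 976]].
The requested entry is 960.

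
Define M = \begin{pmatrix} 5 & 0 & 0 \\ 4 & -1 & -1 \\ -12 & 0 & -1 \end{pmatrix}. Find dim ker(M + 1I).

M + 1I = [[6, 0, 0], [4, 0, -1], [-12, 0, 0]].
This matrix has rank 2, so its null space has dimension 3 − 2 = 1.

1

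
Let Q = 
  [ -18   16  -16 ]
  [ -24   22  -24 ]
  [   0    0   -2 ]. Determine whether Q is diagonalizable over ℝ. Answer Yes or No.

Characteristic polynomial: p(s) = s^3 - 2s^2 - 20s - 24 = (s - 6)(s + 2)^2.
s = -2 has algebraic multiplicity 2; rank(Q + 2I) = 1, so geometric multiplicity = 2.
Every eigenvalue has geometric = algebraic multiplicity, so Q is diagonalizable.

Yes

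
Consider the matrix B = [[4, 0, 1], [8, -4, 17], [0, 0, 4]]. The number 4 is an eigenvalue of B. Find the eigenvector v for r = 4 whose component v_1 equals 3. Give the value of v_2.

3

B − 4I = [[0, 0, 1], [8, -8, 17], [0, 0, 0]].
Solving (B − 4I)v = 0 gives the eigenspace spanned by (3, 3, 0).
With v_1 = 3, v = (3, 3, 0), so v_2 = 3.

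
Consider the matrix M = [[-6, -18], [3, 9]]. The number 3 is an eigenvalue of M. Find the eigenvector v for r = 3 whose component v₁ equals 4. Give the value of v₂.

M − 3I = [[-9, -18], [3, 6]].
Solving (M − 3I)v = 0 gives the eigenspace spanned by (4, -2).
With v₁ = 4, v = (4, -2), so v₂ = -2.

-2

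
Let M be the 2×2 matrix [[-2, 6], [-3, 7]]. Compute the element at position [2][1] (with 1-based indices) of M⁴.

Characteristic polynomial: λ^2 - 5λ + 4 = (λ - 4)(λ - 1), so the eigenvalues are 1, 4.
λ=1: eigenvector (2, 1).
λ=4: eigenvector (1, 1).
P = [[2, 1], [1, 1]], D = diag(1, 4), P⁻¹ = [[1, -1], [-1, 2]].
M⁴ = P·diag(1, 256)·P⁻¹ = [[-254, 510], [-255, 511]].
The requested entry is -255.

-255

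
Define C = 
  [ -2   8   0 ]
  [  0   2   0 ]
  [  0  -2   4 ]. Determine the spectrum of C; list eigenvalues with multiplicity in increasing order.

-2, 2, 4

Characteristic polynomial: p(t) = t^3 - 4t^2 - 4t + 16 = (t - 4)(t - 2)(t + 2).
Roots (with multiplicity): -2, 2, 4.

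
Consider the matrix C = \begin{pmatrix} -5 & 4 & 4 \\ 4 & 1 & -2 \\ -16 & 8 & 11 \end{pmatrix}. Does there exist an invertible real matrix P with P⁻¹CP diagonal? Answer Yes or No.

Characteristic polynomial: p(t) = t^3 - 7t^2 + 15t - 9 = (t - 3)^2(t - 1).
t = 3 has algebraic multiplicity 2; rank(C − 3I) = 1, so geometric multiplicity = 2.
Every eigenvalue has geometric = algebraic multiplicity, so C is diagonalizable.

Yes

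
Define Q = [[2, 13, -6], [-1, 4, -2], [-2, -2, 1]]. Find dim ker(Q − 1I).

Q − 1I = [[1, 13, -6], [-1, 3, -2], [-2, -2, 0]].
This matrix has rank 2, so its null space has dimension 3 − 2 = 1.

1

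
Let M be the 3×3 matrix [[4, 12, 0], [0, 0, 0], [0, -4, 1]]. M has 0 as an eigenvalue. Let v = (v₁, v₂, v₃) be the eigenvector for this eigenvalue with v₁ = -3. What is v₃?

M = [[4, 12, 0], [0, 0, 0], [0, -4, 1]].
Solving (M)v = 0 gives the eigenspace spanned by (-3, 1, 4).
With v₁ = -3, v = (-3, 1, 4), so v₃ = 4.

4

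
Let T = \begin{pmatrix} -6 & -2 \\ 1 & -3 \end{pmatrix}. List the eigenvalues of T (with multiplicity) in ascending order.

-5, -4

Characteristic polynomial: p(s) = s^2 + 9s + 20 = (s + 4)(s + 5).
Roots (with multiplicity): -5, -4.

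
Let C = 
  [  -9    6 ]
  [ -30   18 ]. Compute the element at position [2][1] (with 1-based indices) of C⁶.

Characteristic polynomial: r^2 - 9r + 18 = (r - 6)(r - 3), so the eigenvalues are 3, 6.
r=6: eigenvector (2, 5).
r=3: eigenvector (-1, -2).
P = [[2, -1], [5, -2]], D = diag(6, 3), P⁻¹ = [[-2, 1], [-5, 2]].
C⁶ = P·diag(46656, 729)·P⁻¹ = [[-182979, 91854], [-459270, 230364]].
The requested entry is -459270.

-459270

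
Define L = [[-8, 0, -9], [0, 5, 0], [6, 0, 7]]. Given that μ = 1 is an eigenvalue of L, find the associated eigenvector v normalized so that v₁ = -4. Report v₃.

4

L − 1I = [[-9, 0, -9], [0, 4, 0], [6, 0, 6]].
Solving (L − 1I)v = 0 gives the eigenspace spanned by (-4, 0, 4).
With v₁ = -4, v = (-4, 0, 4), so v₃ = 4.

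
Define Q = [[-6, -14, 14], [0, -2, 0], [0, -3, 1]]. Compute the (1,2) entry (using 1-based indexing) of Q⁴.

Characteristic polynomial: λ^3 + 7λ^2 + 4λ - 12 = (λ - 1)(λ + 2)(λ + 6), so the eigenvalues are -6, -2, 1.
λ=-6: eigenvector (1, 0, 0).
λ=-2: eigenvector (0, 1, 1).
λ=1: eigenvector (2, 0, 1).
P = [[1, 0, 2], [0, 1, 0], [0, 1, 1]], D = diag(-6, -2, 1), P⁻¹ = [[1, 2, -2], [0, 1, 0], [0, -1, 1]].
Q⁴ = P·diag(1296, 16, 1)·P⁻¹ = [[1296, 2590, -2590], [0, 16, 0], [0, 15, 1]].
The requested entry is 2590.

2590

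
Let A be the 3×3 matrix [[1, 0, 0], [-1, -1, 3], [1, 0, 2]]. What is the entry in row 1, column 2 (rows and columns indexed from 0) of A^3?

9

Characteristic polynomial: t^3 - 2t^2 - t + 2 = (t - 2)(t - 1)(t + 1), so the eigenvalues are -1, 1, 2.
t=1: eigenvector (1, -2, -1).
t=-1: eigenvector (0, 1, 0).
t=2: eigenvector (0, 1, 1).
P = [[1, 0, 0], [-2, 1, 1], [-1, 0, 1]], D = diag(1, -1, 2), P⁻¹ = [[1, 0, 0], [1, 1, -1], [1, 0, 1]].
A³ = P·diag(1, -1, 8)·P⁻¹ = [[1, 0, 0], [5, -1, 9], [7, 0, 8]].
The requested entry is 9.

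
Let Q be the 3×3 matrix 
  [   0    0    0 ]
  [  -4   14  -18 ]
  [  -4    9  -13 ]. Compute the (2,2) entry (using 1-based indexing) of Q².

34

Characteristic polynomial: t^3 - t^2 - 20t = t(t - 5)(t + 4), so the eigenvalues are -4, 0, 5.
t=0: eigenvector (1, -1, -1).
t=5: eigenvector (0, -2, -1).
t=-4: eigenvector (0, 1, 1).
P = [[1, 0, 0], [-1, -2, 1], [-1, -1, 1]], D = diag(0, 5, -4), P⁻¹ = [[1, 0, 0], [0, -1, 1], [1, -1, 2]].
Q² = P·diag(0, 25, 16)·P⁻¹ = [[0, 0, 0], [16, 34, -18], [16, 9, 7]].
The requested entry is 34.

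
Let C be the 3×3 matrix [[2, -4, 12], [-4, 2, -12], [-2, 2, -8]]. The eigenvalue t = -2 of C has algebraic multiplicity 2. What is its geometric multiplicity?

C + 2I = [[4, -4, 12], [-4, 4, -12], [-2, 2, -6]].
This matrix has rank 1, so its null space has dimension 3 − 1 = 2.

2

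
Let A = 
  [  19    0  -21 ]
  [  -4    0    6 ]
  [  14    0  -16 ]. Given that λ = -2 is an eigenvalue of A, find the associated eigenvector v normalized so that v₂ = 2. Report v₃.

A + 2I = [[21, 0, -21], [-4, 2, 6], [14, 0, -14]].
Solving (A + 2I)v = 0 gives the eigenspace spanned by (-2, 2, -2).
With v₂ = 2, v = (-2, 2, -2), so v₃ = -2.

-2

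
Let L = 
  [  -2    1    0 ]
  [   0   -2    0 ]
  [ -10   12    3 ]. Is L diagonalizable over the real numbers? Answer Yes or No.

Characteristic polynomial: p(λ) = λ^3 + λ^2 - 8λ - 12 = (λ - 3)(λ + 2)^2.
λ = -2 has algebraic multiplicity 2; rank(L + 2I) = 2, so geometric multiplicity = 1.
Geometric multiplicity < algebraic multiplicity, so L is not diagonalizable.

No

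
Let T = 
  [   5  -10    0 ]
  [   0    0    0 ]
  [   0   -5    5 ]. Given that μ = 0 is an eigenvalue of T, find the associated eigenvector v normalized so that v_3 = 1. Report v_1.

T = [[5, -10, 0], [0, 0, 0], [0, -5, 5]].
Solving (T)v = 0 gives the eigenspace spanned by (2, 1, 1).
With v_3 = 1, v = (2, 1, 1), so v_1 = 2.

2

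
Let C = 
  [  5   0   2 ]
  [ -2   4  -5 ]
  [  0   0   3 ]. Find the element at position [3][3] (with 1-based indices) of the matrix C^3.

27

Characteristic polynomial: t^3 - 12t^2 + 47t - 60 = (t - 5)(t - 4)(t - 3), so the eigenvalues are 3, 4, 5.
t=5: eigenvector (1, -2, 0).
t=4: eigenvector (0, 1, 0).
t=3: eigenvector (-1, 3, 1).
P = [[1, 0, -1], [-2, 1, 3], [0, 0, 1]], D = diag(5, 4, 3), P⁻¹ = [[1, 0, 1], [2, 1, -1], [0, 0, 1]].
C³ = P·diag(125, 64, 27)·P⁻¹ = [[125, 0, 98], [-122, 64, -233], [0, 0, 27]].
The requested entry is 27.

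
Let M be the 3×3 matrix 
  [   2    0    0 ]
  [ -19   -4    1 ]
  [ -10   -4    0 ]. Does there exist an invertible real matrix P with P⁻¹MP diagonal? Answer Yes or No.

Characteristic polynomial: p(r) = r^3 + 2r^2 - 4r - 8 = (r - 2)(r + 2)^2.
r = -2 has algebraic multiplicity 2; rank(M + 2I) = 2, so geometric multiplicity = 1.
Geometric multiplicity < algebraic multiplicity, so M is not diagonalizable.

No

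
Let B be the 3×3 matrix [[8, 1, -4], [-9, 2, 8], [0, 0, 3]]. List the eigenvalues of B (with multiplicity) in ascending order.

Characteristic polynomial: p(r) = r^3 - 13r^2 + 55r - 75 = (r - 5)^2(r - 3).
Roots (with multiplicity): 3, 5, 5.

3, 5, 5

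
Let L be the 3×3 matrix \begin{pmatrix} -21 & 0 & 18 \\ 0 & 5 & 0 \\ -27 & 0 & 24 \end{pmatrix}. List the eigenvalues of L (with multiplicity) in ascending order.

Characteristic polynomial: p(s) = s^3 - 8s^2 - 3s + 90 = (s - 6)(s - 5)(s + 3).
Roots (with multiplicity): -3, 5, 6.

-3, 5, 6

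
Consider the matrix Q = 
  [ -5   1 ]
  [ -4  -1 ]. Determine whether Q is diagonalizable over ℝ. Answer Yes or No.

Characteristic polynomial: p(t) = t^2 + 6t + 9 = (t + 3)^2.
t = -3 has algebraic multiplicity 2; rank(Q + 3I) = 1, so geometric multiplicity = 1.
Geometric multiplicity < algebraic multiplicity, so Q is not diagonalizable.

No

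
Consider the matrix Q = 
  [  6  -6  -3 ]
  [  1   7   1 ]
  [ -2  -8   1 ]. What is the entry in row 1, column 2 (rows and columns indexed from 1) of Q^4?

Characteristic polynomial: λ^3 - 14λ^2 + 63λ - 90 = (λ - 6)(λ - 5)(λ - 3), so the eigenvalues are 3, 5, 6.
λ=6: eigenvector (1, 1, -2).
λ=5: eigenvector (0, 1, -2).
λ=3: eigenvector (1, -1, 3).
P = [[1, 0, 1], [1, 1, -1], [-2, -2, 3]], D = diag(6, 5, 3), P⁻¹ = [[1, -2, -1], [-1, 5, 2], [0, 2, 1]].
Q⁴ = P·diag(1296, 625, 81)·P⁻¹ = [[1296, -2430, -1215], [671, 371, -127], [-1342, -580, 335]].
The requested entry is -2430.

-2430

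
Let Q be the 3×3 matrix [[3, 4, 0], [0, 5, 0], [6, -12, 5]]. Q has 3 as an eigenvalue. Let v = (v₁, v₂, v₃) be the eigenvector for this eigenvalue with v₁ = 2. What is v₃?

Q − 3I = [[0, 4, 0], [0, 2, 0], [6, -12, 2]].
Solving (Q − 3I)v = 0 gives the eigenspace spanned by (2, 0, -6).
With v₁ = 2, v = (2, 0, -6), so v₃ = -6.

-6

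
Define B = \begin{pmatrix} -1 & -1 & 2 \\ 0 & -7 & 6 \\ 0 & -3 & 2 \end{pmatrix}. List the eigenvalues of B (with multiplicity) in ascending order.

-4, -1, -1

Characteristic polynomial: p(μ) = μ^3 + 6μ^2 + 9μ + 4 = (μ + 1)^2(μ + 4).
Roots (with multiplicity): -4, -1, -1.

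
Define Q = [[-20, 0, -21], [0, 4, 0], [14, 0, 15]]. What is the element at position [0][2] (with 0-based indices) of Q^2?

Characteristic polynomial: λ^3 + λ^2 - 26λ + 24 = (λ - 4)(λ - 1)(λ + 6), so the eigenvalues are -6, 1, 4.
λ=-6: eigenvector (3, 0, -2).
λ=1: eigenvector (-1, 0, 1).
λ=4: eigenvector (0, 1, 0).
P = [[3, -1, 0], [0, 0, 1], [-2, 1, 0]], D = diag(-6, 1, 4), P⁻¹ = [[1, 0, 1], [2, 0, 3], [0, 1, 0]].
Q² = P·diag(36, 1, 16)·P⁻¹ = [[106, 0, 105], [0, 16, 0], [-70, 0, -69]].
The requested entry is 105.

105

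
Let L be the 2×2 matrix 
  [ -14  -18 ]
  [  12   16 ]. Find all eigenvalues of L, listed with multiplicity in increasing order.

Characteristic polynomial: p(r) = r^2 - 2r - 8 = (r - 4)(r + 2).
Roots (with multiplicity): -2, 4.

-2, 4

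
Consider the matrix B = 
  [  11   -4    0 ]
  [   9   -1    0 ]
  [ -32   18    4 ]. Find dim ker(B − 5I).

B − 5I = [[6, -4, 0], [9, -6, 0], [-32, 18, -1]].
This matrix has rank 2, so its null space has dimension 3 − 2 = 1.

1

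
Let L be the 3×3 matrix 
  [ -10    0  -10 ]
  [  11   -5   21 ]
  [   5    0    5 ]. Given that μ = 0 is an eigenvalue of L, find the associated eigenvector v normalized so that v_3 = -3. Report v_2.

L = [[-10, 0, -10], [11, -5, 21], [5, 0, 5]].
Solving (L)v = 0 gives the eigenspace spanned by (3, -6, -3).
With v_3 = -3, v = (3, -6, -3), so v_2 = -6.

-6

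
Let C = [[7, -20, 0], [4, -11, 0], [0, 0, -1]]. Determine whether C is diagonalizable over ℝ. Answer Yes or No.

Yes

Characteristic polynomial: p(μ) = μ^3 + 5μ^2 + 7μ + 3 = (μ + 1)^2(μ + 3).
μ = -1 has algebraic multiplicity 2; rank(C + 1I) = 1, so geometric multiplicity = 2.
Every eigenvalue has geometric = algebraic multiplicity, so C is diagonalizable.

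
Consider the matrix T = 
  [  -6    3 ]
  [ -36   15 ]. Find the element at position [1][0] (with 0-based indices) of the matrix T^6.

-551124

Characteristic polynomial: s^2 - 9s + 18 = (s - 6)(s - 3), so the eigenvalues are 3, 6.
s=3: eigenvector (1, 3).
s=6: eigenvector (1, 4).
P = [[1, 1], [3, 4]], D = diag(3, 6), P⁻¹ = [[4, -1], [-3, 1]].
T⁶ = P·diag(729, 46656)·P⁻¹ = [[-137052, 45927], [-551124, 184437]].
The requested entry is -551124.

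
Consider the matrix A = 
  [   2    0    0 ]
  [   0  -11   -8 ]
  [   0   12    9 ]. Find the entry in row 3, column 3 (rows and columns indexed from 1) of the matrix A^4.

-159

Characteristic polynomial: μ^3 - 7μ + 6 = (μ - 2)(μ - 1)(μ + 3), so the eigenvalues are -3, 1, 2.
μ=2: eigenvector (1, 0, 0).
μ=1: eigenvector (0, -2, 3).
μ=-3: eigenvector (0, 1, -1).
P = [[1, 0, 0], [0, -2, 1], [0, 3, -1]], D = diag(2, 1, -3), P⁻¹ = [[1, 0, 0], [0, 1, 1], [0, 3, 2]].
A⁴ = P·diag(16, 1, 81)·P⁻¹ = [[16, 0, 0], [0, 241, 160], [0, -240, -159]].
The requested entry is -159.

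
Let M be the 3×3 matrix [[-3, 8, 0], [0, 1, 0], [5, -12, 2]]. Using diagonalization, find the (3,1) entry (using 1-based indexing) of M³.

35

Characteristic polynomial: t^3 - 7t + 6 = (t - 2)(t - 1)(t + 3), so the eigenvalues are -3, 1, 2.
t=-3: eigenvector (1, 0, -1).
t=1: eigenvector (2, 1, 2).
t=2: eigenvector (0, 0, 1).
P = [[1, 2, 0], [0, 1, 0], [-1, 2, 1]], D = diag(-3, 1, 2), P⁻¹ = [[1, -2, 0], [0, 1, 0], [1, -4, 1]].
M³ = P·diag(-27, 1, 8)·P⁻¹ = [[-27, 56, 0], [0, 1, 0], [35, -84, 8]].
The requested entry is 35.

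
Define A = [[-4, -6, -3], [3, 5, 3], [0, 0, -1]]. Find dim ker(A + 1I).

2

A + 1I = [[-3, -6, -3], [3, 6, 3], [0, 0, 0]].
This matrix has rank 1, so its null space has dimension 3 − 1 = 2.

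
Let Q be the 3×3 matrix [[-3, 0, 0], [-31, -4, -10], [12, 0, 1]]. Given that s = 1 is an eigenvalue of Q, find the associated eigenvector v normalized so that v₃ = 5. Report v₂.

-10

Q − 1I = [[-4, 0, 0], [-31, -5, -10], [12, 0, 0]].
Solving (Q − 1I)v = 0 gives the eigenspace spanned by (0, -10, 5).
With v₃ = 5, v = (0, -10, 5), so v₂ = -10.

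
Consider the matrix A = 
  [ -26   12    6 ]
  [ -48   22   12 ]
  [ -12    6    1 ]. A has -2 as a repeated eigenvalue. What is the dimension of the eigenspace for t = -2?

A + 2I = [[-24, 12, 6], [-48, 24, 12], [-12, 6, 3]].
This matrix has rank 1, so its null space has dimension 3 − 1 = 2.

2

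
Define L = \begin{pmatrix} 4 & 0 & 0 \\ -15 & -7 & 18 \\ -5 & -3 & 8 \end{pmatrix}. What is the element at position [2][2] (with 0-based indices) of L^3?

Characteristic polynomial: r^3 - 5r^2 + 2r + 8 = (r - 4)(r - 2)(r + 1), so the eigenvalues are -1, 2, 4.
r=4: eigenvector (1, -3, -1).
r=-1: eigenvector (0, 3, 1).
r=2: eigenvector (0, 2, 1).
P = [[1, 0, 0], [-3, 3, 2], [-1, 1, 1]], D = diag(4, -1, 2), P⁻¹ = [[1, 0, 0], [1, 1, -2], [0, -1, 3]].
L³ = P·diag(64, -1, 8)·P⁻¹ = [[64, 0, 0], [-195, -19, 54], [-65, -9, 26]].
The requested entry is 26.

26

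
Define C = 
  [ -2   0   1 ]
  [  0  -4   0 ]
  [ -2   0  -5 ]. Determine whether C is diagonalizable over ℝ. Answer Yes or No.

Yes

Characteristic polynomial: p(μ) = μ^3 + 11μ^2 + 40μ + 48 = (μ + 3)(μ + 4)^2.
μ = -4 has algebraic multiplicity 2; rank(C + 4I) = 1, so geometric multiplicity = 2.
Every eigenvalue has geometric = algebraic multiplicity, so C is diagonalizable.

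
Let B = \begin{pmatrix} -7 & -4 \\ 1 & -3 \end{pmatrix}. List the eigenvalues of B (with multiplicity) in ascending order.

-5, -5

Characteristic polynomial: p(s) = s^2 + 10s + 25 = (s + 5)^2.
Roots (with multiplicity): -5, -5.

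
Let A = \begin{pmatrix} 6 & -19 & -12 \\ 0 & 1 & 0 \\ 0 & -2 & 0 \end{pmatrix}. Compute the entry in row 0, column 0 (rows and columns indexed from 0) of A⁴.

1296

Characteristic polynomial: t^3 - 7t^2 + 6t = t(t - 6)(t - 1), so the eigenvalues are 0, 1, 6.
t=6: eigenvector (1, 0, 0).
t=1: eigenvector (-1, 1, -2).
t=0: eigenvector (2, 0, 1).
P = [[1, -1, 2], [0, 1, 0], [0, -2, 1]], D = diag(6, 1, 0), P⁻¹ = [[1, -3, -2], [0, 1, 0], [0, 2, 1]].
A⁴ = P·diag(1296, 1, 0)·P⁻¹ = [[1296, -3889, -2592], [0, 1, 0], [0, -2, 0]].
The requested entry is 1296.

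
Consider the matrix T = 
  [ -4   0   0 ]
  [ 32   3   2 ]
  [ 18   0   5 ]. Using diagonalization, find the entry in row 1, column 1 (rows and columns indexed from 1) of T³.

Characteristic polynomial: s^3 - 4s^2 - 17s + 60 = (s - 5)(s - 3)(s + 4), so the eigenvalues are -4, 3, 5.
s=5: eigenvector (0, 1, 1).
s=3: eigenvector (0, 1, 0).
s=-4: eigenvector (1, -4, -2).
P = [[0, 0, 1], [1, 1, -4], [1, 0, -2]], D = diag(5, 3, -4), P⁻¹ = [[2, 0, 1], [2, 1, -1], [1, 0, 0]].
T³ = P·diag(125, 27, -64)·P⁻¹ = [[-64, 0, 0], [560, 27, 98], [378, 0, 125]].
The requested entry is -64.

-64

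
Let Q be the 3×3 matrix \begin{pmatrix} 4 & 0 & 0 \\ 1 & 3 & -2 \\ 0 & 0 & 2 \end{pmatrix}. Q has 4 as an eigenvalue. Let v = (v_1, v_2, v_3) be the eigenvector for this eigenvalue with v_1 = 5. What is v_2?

5

Q − 4I = [[0, 0, 0], [1, -1, -2], [0, 0, -2]].
Solving (Q − 4I)v = 0 gives the eigenspace spanned by (5, 5, 0).
With v_1 = 5, v = (5, 5, 0), so v_2 = 5.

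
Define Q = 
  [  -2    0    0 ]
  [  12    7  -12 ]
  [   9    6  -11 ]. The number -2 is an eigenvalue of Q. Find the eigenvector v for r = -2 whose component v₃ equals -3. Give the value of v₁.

Q + 2I = [[0, 0, 0], [12, 9, -12], [9, 6, -9]].
Solving (Q + 2I)v = 0 gives the eigenspace spanned by (-3, 0, -3).
With v₃ = -3, v = (-3, 0, -3), so v₁ = -3.

-3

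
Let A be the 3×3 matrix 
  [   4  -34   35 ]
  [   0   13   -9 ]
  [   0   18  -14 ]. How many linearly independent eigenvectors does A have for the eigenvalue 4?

A − 4I = [[0, -34, 35], [0, 9, -9], [0, 18, -18]].
This matrix has rank 2, so its null space has dimension 3 − 2 = 1.

1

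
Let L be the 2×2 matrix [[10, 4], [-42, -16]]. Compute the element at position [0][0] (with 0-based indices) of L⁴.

Characteristic polynomial: s^2 + 6s + 8 = (s + 2)(s + 4), so the eigenvalues are -4, -2.
s=-4: eigenvector (-2, 7).
s=-2: eigenvector (-1, 3).
P = [[-2, -1], [7, 3]], D = diag(-4, -2), P⁻¹ = [[3, 1], [-7, -2]].
L⁴ = P·diag(256, 16)·P⁻¹ = [[-1424, -480], [5040, 1696]].
The requested entry is -1424.

-1424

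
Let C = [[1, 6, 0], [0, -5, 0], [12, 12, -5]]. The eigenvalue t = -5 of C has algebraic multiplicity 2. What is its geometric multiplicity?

C + 5I = [[6, 6, 0], [0, 0, 0], [12, 12, 0]].
This matrix has rank 1, so its null space has dimension 3 − 1 = 2.

2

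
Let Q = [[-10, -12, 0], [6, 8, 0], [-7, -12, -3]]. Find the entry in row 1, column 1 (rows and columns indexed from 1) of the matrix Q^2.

28

Characteristic polynomial: r^3 + 5r^2 - 2r - 24 = (r - 2)(r + 3)(r + 4), so the eigenvalues are -4, -3, 2.
r=-4: eigenvector (2, -1, 2).
r=2: eigenvector (-1, 1, -1).
r=-3: eigenvector (0, 0, 1).
P = [[2, -1, 0], [-1, 1, 0], [2, -1, 1]], D = diag(-4, 2, -3), P⁻¹ = [[1, 1, 0], [1, 2, 0], [-1, 0, 1]].
Q² = P·diag(16, 4, 9)·P⁻¹ = [[28, 24, 0], [-12, -8, 0], [19, 24, 9]].
The requested entry is 28.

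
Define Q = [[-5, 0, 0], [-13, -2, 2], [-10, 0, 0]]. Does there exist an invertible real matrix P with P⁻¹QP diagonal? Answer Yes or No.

Characteristic polynomial: p(μ) = μ^3 + 7μ^2 + 10μ = μ(μ + 2)(μ + 5).
All 3 eigenvalues are distinct, so Q is diagonalizable.

Yes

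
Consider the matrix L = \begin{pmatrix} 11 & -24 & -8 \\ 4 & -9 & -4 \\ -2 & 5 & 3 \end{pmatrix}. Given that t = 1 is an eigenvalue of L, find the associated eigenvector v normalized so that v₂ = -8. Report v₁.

L − 1I = [[10, -24, -8], [4, -10, -4], [-2, 5, 2]].
Solving (L − 1I)v = 0 gives the eigenspace spanned by (-16, -8, 4).
With v₂ = -8, v = (-16, -8, 4), so v₁ = -16.

-16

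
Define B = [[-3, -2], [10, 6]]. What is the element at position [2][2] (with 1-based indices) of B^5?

156

Characteristic polynomial: t^2 - 3t + 2 = (t - 2)(t - 1), so the eigenvalues are 1, 2.
t=1: eigenvector (1, -2).
t=2: eigenvector (-2, 5).
P = [[1, -2], [-2, 5]], D = diag(1, 2), P⁻¹ = [[5, 2], [2, 1]].
B⁵ = P·diag(1, 32)·P⁻¹ = [[-123, -62], [310, 156]].
The requested entry is 156.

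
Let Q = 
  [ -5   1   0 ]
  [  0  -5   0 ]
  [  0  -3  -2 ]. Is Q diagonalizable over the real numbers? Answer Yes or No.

No

Characteristic polynomial: p(t) = t^3 + 12t^2 + 45t + 50 = (t + 2)(t + 5)^2.
t = -5 has algebraic multiplicity 2; rank(Q + 5I) = 2, so geometric multiplicity = 1.
Geometric multiplicity < algebraic multiplicity, so Q is not diagonalizable.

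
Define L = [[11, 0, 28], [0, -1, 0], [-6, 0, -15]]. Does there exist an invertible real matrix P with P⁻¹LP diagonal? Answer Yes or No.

Yes

Characteristic polynomial: p(t) = t^3 + 5t^2 + 7t + 3 = (t + 1)^2(t + 3).
t = -1 has algebraic multiplicity 2; rank(L + 1I) = 1, so geometric multiplicity = 2.
Every eigenvalue has geometric = algebraic multiplicity, so L is diagonalizable.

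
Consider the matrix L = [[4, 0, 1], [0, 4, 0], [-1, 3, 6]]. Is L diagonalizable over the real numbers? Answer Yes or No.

No

Characteristic polynomial: p(λ) = λ^3 - 14λ^2 + 65λ - 100 = (λ - 5)^2(λ - 4).
λ = 5 has algebraic multiplicity 2; rank(L − 5I) = 2, so geometric multiplicity = 1.
Geometric multiplicity < algebraic multiplicity, so L is not diagonalizable.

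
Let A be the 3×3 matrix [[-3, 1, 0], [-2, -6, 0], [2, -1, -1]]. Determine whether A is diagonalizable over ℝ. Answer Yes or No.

Characteristic polynomial: p(t) = t^3 + 10t^2 + 29t + 20 = (t + 1)(t + 4)(t + 5).
All 3 eigenvalues are distinct, so A is diagonalizable.

Yes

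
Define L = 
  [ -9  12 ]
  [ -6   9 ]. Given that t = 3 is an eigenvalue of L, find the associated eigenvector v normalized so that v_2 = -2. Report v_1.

-2

L − 3I = [[-12, 12], [-6, 6]].
Solving (L − 3I)v = 0 gives the eigenspace spanned by (-2, -2).
With v_2 = -2, v = (-2, -2), so v_1 = -2.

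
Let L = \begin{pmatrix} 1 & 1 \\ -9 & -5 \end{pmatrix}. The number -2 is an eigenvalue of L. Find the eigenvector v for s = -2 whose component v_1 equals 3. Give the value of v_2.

-9

L + 2I = [[3, 1], [-9, -3]].
Solving (L + 2I)v = 0 gives the eigenspace spanned by (3, -9).
With v_1 = 3, v = (3, -9), so v_2 = -9.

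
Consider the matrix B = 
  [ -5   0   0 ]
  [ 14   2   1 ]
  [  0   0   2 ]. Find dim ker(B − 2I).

B − 2I = [[-7, 0, 0], [14, 0, 1], [0, 0, 0]].
This matrix has rank 2, so its null space has dimension 3 − 2 = 1.

1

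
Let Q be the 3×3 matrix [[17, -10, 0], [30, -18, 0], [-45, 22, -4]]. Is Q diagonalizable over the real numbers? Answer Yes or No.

Yes

Characteristic polynomial: p(λ) = λ^3 + 5λ^2 - 2λ - 24 = (λ - 2)(λ + 3)(λ + 4).
All 3 eigenvalues are distinct, so Q is diagonalizable.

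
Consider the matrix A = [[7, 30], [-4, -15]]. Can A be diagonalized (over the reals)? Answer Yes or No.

Characteristic polynomial: p(r) = r^2 + 8r + 15 = (r + 3)(r + 5).
All 2 eigenvalues are distinct, so A is diagonalizable.

Yes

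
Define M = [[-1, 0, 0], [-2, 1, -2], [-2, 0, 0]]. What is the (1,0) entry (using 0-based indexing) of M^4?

4

Characteristic polynomial: t^3 - t = t(t - 1)(t + 1), so the eigenvalues are -1, 0, 1.
t=-1: eigenvector (1, 3, 2).
t=1: eigenvector (0, 1, 0).
t=0: eigenvector (0, 2, 1).
P = [[1, 0, 0], [3, 1, 2], [2, 0, 1]], D = diag(-1, 1, 0), P⁻¹ = [[1, 0, 0], [1, 1, -2], [-2, 0, 1]].
M⁴ = P·diag(1, 1, 0)·P⁻¹ = [[1, 0, 0], [4, 1, -2], [2, 0, 0]].
The requested entry is 4.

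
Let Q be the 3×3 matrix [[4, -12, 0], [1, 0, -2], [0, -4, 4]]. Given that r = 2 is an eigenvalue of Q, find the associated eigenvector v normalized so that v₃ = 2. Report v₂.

Q − 2I = [[2, -12, 0], [1, -2, -2], [0, -4, 2]].
Solving (Q − 2I)v = 0 gives the eigenspace spanned by (6, 1, 2).
With v₃ = 2, v = (6, 1, 2), so v₂ = 1.

1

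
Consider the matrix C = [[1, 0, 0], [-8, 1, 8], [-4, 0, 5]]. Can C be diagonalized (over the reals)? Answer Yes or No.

Yes

Characteristic polynomial: p(s) = s^3 - 7s^2 + 11s - 5 = (s - 5)(s - 1)^2.
s = 1 has algebraic multiplicity 2; rank(C − 1I) = 1, so geometric multiplicity = 2.
Every eigenvalue has geometric = algebraic multiplicity, so C is diagonalizable.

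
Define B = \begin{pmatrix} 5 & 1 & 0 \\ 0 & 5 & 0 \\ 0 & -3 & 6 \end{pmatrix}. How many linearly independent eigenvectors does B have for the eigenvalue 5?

1

B − 5I = [[0, 1, 0], [0, 0, 0], [0, -3, 1]].
This matrix has rank 2, so its null space has dimension 3 − 2 = 1.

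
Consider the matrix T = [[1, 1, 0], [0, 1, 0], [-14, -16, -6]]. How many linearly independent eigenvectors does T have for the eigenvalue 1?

T − 1I = [[0, 1, 0], [0, 0, 0], [-14, -16, -7]].
This matrix has rank 2, so its null space has dimension 3 − 2 = 1.

1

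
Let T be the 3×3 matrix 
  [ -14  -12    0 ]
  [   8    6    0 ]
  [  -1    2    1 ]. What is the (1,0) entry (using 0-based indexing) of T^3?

Characteristic polynomial: μ^3 + 7μ^2 + 4μ - 12 = (μ - 1)(μ + 2)(μ + 6), so the eigenvalues are -6, -2, 1.
μ=-6: eigenvector (3, -2, 1).
μ=-2: eigenvector (-1, 1, -1).
μ=1: eigenvector (0, 0, 1).
P = [[3, -1, 0], [-2, 1, 0], [1, -1, 1]], D = diag(-6, -2, 1), P⁻¹ = [[1, 1, 0], [2, 3, 0], [1, 2, 1]].
T³ = P·diag(-216, -8, 1)·P⁻¹ = [[-632, -624, 0], [416, 408, 0], [-199, -190, 1]].
The requested entry is 416.

416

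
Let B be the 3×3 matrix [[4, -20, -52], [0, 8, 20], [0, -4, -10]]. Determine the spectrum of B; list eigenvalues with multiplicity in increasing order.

Characteristic polynomial: p(s) = s^3 - 2s^2 - 8s = s(s - 4)(s + 2).
Roots (with multiplicity): -2, 0, 4.

-2, 0, 4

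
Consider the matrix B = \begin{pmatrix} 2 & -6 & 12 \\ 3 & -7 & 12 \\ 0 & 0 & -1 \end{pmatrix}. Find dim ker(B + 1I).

2

B + 1I = [[3, -6, 12], [3, -6, 12], [0, 0, 0]].
This matrix has rank 1, so its null space has dimension 3 − 1 = 2.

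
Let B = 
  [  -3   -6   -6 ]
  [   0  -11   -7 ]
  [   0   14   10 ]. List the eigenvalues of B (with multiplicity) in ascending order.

Characteristic polynomial: p(s) = s^3 + 4s^2 - 9s - 36 = (s - 3)(s + 3)(s + 4).
Roots (with multiplicity): -4, -3, 3.

-4, -3, 3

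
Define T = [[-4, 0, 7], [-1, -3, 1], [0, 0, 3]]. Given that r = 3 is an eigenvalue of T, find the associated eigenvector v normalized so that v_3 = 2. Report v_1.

T − 3I = [[-7, 0, 7], [-1, -6, 1], [0, 0, 0]].
Solving (T − 3I)v = 0 gives the eigenspace spanned by (2, 0, 2).
With v_3 = 2, v = (2, 0, 2), so v_1 = 2.

2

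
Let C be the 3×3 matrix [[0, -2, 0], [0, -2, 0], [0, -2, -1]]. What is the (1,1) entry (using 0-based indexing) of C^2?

Characteristic polynomial: t^3 + 3t^2 + 2t = t(t + 1)(t + 2), so the eigenvalues are -2, -1, 0.
t=0: eigenvector (1, 0, 0).
t=-2: eigenvector (1, 1, 2).
t=-1: eigenvector (0, 0, 1).
P = [[1, 1, 0], [0, 1, 0], [0, 2, 1]], D = diag(0, -2, -1), P⁻¹ = [[1, -1, 0], [0, 1, 0], [0, -2, 1]].
C² = P·diag(0, 4, 1)·P⁻¹ = [[0, 4, 0], [0, 4, 0], [0, 6, 1]].
The requested entry is 4.

4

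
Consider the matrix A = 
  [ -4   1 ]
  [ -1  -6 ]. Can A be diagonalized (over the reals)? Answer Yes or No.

Characteristic polynomial: p(μ) = μ^2 + 10μ + 25 = (μ + 5)^2.
μ = -5 has algebraic multiplicity 2; rank(A + 5I) = 1, so geometric multiplicity = 1.
Geometric multiplicity < algebraic multiplicity, so A is not diagonalizable.

No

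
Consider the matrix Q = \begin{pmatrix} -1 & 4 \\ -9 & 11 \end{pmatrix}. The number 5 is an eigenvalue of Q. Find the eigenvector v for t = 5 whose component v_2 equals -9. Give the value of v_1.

Q − 5I = [[-6, 4], [-9, 6]].
Solving (Q − 5I)v = 0 gives the eigenspace spanned by (-6, -9).
With v_2 = -9, v = (-6, -9), so v_1 = -6.

-6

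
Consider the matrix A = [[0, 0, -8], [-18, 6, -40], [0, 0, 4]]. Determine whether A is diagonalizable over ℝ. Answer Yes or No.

Yes

Characteristic polynomial: p(t) = t^3 - 10t^2 + 24t = t(t - 6)(t - 4).
All 3 eigenvalues are distinct, so A is diagonalizable.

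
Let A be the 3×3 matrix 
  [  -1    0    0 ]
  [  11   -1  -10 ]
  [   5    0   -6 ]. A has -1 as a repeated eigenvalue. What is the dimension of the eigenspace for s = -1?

A + 1I = [[0, 0, 0], [11, 0, -10], [5, 0, -5]].
This matrix has rank 2, so its null space has dimension 3 − 2 = 1.

1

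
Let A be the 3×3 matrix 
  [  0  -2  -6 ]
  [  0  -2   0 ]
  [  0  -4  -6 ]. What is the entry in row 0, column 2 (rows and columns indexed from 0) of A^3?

Characteristic polynomial: μ^3 + 8μ^2 + 12μ = μ(μ + 2)(μ + 6), so the eigenvalues are -6, -2, 0.
μ=0: eigenvector (1, 0, 0).
μ=-2: eigenvector (-2, 1, -1).
μ=-6: eigenvector (1, 0, 1).
P = [[1, -2, 1], [0, 1, 0], [0, -1, 1]], D = diag(0, -2, -6), P⁻¹ = [[1, 1, -1], [0, 1, 0], [0, 1, 1]].
A³ = P·diag(0, -8, -216)·P⁻¹ = [[0, -200, -216], [0, -8, 0], [0, -208, -216]].
The requested entry is -216.

-216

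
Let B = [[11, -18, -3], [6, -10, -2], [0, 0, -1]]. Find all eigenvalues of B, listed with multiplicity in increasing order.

-1, -1, 2

Characteristic polynomial: p(t) = t^3 - 3t - 2 = (t - 2)(t + 1)^2.
Roots (with multiplicity): -1, -1, 2.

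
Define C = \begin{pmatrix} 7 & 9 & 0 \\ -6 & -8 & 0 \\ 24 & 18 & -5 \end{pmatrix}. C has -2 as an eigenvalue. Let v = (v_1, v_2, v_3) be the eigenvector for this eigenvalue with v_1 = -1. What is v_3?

-2

C + 2I = [[9, 9, 0], [-6, -6, 0], [24, 18, -3]].
Solving (C + 2I)v = 0 gives the eigenspace spanned by (-1, 1, -2).
With v_1 = -1, v = (-1, 1, -2), so v_3 = -2.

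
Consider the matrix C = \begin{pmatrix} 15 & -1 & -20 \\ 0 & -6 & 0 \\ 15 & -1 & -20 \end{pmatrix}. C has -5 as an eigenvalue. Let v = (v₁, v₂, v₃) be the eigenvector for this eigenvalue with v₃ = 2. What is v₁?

2

C + 5I = [[20, -1, -20], [0, -1, 0], [15, -1, -15]].
Solving (C + 5I)v = 0 gives the eigenspace spanned by (2, 0, 2).
With v₃ = 2, v = (2, 0, 2), so v₁ = 2.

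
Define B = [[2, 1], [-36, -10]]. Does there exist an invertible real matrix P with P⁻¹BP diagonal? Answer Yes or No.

Characteristic polynomial: p(r) = r^2 + 8r + 16 = (r + 4)^2.
r = -4 has algebraic multiplicity 2; rank(B + 4I) = 1, so geometric multiplicity = 1.
Geometric multiplicity < algebraic multiplicity, so B is not diagonalizable.

No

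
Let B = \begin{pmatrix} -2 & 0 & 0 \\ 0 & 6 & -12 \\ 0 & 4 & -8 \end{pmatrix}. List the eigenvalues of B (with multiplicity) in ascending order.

-2, -2, 0

Characteristic polynomial: p(r) = r^3 + 4r^2 + 4r = r(r + 2)^2.
Roots (with multiplicity): -2, -2, 0.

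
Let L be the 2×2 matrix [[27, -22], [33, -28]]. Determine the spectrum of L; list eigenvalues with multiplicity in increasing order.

-6, 5

Characteristic polynomial: p(t) = t^2 + t - 30 = (t - 5)(t + 6).
Roots (with multiplicity): -6, 5.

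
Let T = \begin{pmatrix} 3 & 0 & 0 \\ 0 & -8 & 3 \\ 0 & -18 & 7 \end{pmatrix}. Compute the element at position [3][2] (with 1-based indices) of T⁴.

Characteristic polynomial: λ^3 - 2λ^2 - 5λ + 6 = (λ - 3)(λ - 1)(λ + 2), so the eigenvalues are -2, 1, 3.
λ=3: eigenvector (1, 0, 0).
λ=-2: eigenvector (0, 1, 2).
λ=1: eigenvector (0, 1, 3).
P = [[1, 0, 0], [0, 1, 1], [0, 2, 3]], D = diag(3, -2, 1), P⁻¹ = [[1, 0, 0], [0, 3, -1], [0, -2, 1]].
T⁴ = P·diag(81, 16, 1)·P⁻¹ = [[81, 0, 0], [0, 46, -15], [0, 90, -29]].
The requested entry is 90.

90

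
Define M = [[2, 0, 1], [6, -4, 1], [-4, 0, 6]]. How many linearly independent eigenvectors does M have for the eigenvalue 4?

1

M − 4I = [[-2, 0, 1], [6, -8, 1], [-4, 0, 2]].
This matrix has rank 2, so its null space has dimension 3 − 2 = 1.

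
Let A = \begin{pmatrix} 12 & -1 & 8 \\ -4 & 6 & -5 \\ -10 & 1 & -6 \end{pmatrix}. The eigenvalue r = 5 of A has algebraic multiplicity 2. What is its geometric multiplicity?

A − 5I = [[7, -1, 8], [-4, 1, -5], [-10, 1, -11]].
This matrix has rank 2, so its null space has dimension 3 − 2 = 1.

1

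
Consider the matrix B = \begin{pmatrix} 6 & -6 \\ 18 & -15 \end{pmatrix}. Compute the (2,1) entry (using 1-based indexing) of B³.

Characteristic polynomial: t^2 + 9t + 18 = (t + 3)(t + 6), so the eigenvalues are -6, -3.
t=-6: eigenvector (1, 2).
t=-3: eigenvector (-2, -3).
P = [[1, -2], [2, -3]], D = diag(-6, -3), P⁻¹ = [[-3, 2], [-2, 1]].
B³ = P·diag(-216, -27)·P⁻¹ = [[540, -378], [1134, -783]].
The requested entry is 1134.

1134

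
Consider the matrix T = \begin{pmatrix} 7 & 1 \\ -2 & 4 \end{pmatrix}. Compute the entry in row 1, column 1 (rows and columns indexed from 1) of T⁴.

Characteristic polynomial: r^2 - 11r + 30 = (r - 6)(r - 5), so the eigenvalues are 5, 6.
r=5: eigenvector (-1, 2).
r=6: eigenvector (1, -1).
P = [[-1, 1], [2, -1]], D = diag(5, 6), P⁻¹ = [[1, 1], [2, 1]].
T⁴ = P·diag(625, 1296)·P⁻¹ = [[1967, 671], [-1342, -46]].
The requested entry is 1967.

1967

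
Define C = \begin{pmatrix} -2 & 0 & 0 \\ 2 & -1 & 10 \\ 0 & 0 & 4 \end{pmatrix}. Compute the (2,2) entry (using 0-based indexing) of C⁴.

256

Characteristic polynomial: t^3 - t^2 - 10t - 8 = (t - 4)(t + 1)(t + 2), so the eigenvalues are -2, -1, 4.
t=-2: eigenvector (1, -2, 0).
t=-1: eigenvector (0, 1, 0).
t=4: eigenvector (0, 2, 1).
P = [[1, 0, 0], [-2, 1, 2], [0, 0, 1]], D = diag(-2, -1, 4), P⁻¹ = [[1, 0, 0], [2, 1, -2], [0, 0, 1]].
C⁴ = P·diag(16, 1, 256)·P⁻¹ = [[16, 0, 0], [-30, 1, 510], [0, 0, 256]].
The requested entry is 256.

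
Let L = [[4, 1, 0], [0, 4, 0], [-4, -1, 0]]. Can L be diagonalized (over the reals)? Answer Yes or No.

Characteristic polynomial: p(s) = s^3 - 8s^2 + 16s = s(s - 4)^2.
s = 4 has algebraic multiplicity 2; rank(L − 4I) = 2, so geometric multiplicity = 1.
Geometric multiplicity < algebraic multiplicity, so L is not diagonalizable.

No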